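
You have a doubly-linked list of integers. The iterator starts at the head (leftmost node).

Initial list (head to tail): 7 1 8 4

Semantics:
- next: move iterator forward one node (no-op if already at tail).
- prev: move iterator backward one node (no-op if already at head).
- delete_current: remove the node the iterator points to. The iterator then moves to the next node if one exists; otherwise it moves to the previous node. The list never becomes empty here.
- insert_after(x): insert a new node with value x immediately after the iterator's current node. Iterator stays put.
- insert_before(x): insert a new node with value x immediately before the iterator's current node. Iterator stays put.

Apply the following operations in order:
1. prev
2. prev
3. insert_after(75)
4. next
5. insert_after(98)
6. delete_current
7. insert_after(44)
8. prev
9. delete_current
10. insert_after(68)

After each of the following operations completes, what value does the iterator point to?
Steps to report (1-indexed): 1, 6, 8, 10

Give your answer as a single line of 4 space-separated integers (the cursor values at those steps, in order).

Answer: 7 98 7 98

Derivation:
After 1 (prev): list=[7, 1, 8, 4] cursor@7
After 2 (prev): list=[7, 1, 8, 4] cursor@7
After 3 (insert_after(75)): list=[7, 75, 1, 8, 4] cursor@7
After 4 (next): list=[7, 75, 1, 8, 4] cursor@75
After 5 (insert_after(98)): list=[7, 75, 98, 1, 8, 4] cursor@75
After 6 (delete_current): list=[7, 98, 1, 8, 4] cursor@98
After 7 (insert_after(44)): list=[7, 98, 44, 1, 8, 4] cursor@98
After 8 (prev): list=[7, 98, 44, 1, 8, 4] cursor@7
After 9 (delete_current): list=[98, 44, 1, 8, 4] cursor@98
After 10 (insert_after(68)): list=[98, 68, 44, 1, 8, 4] cursor@98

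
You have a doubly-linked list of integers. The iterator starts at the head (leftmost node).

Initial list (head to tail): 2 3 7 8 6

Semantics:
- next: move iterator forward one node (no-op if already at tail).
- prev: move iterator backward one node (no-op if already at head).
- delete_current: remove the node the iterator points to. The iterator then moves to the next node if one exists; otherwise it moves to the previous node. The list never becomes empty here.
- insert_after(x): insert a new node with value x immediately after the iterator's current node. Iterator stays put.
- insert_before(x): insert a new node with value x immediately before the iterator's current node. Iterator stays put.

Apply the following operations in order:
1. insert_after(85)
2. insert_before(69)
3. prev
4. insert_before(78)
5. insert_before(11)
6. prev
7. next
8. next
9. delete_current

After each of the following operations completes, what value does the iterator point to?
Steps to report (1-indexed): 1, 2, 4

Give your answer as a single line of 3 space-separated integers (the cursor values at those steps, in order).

Answer: 2 2 69

Derivation:
After 1 (insert_after(85)): list=[2, 85, 3, 7, 8, 6] cursor@2
After 2 (insert_before(69)): list=[69, 2, 85, 3, 7, 8, 6] cursor@2
After 3 (prev): list=[69, 2, 85, 3, 7, 8, 6] cursor@69
After 4 (insert_before(78)): list=[78, 69, 2, 85, 3, 7, 8, 6] cursor@69
After 5 (insert_before(11)): list=[78, 11, 69, 2, 85, 3, 7, 8, 6] cursor@69
After 6 (prev): list=[78, 11, 69, 2, 85, 3, 7, 8, 6] cursor@11
After 7 (next): list=[78, 11, 69, 2, 85, 3, 7, 8, 6] cursor@69
After 8 (next): list=[78, 11, 69, 2, 85, 3, 7, 8, 6] cursor@2
After 9 (delete_current): list=[78, 11, 69, 85, 3, 7, 8, 6] cursor@85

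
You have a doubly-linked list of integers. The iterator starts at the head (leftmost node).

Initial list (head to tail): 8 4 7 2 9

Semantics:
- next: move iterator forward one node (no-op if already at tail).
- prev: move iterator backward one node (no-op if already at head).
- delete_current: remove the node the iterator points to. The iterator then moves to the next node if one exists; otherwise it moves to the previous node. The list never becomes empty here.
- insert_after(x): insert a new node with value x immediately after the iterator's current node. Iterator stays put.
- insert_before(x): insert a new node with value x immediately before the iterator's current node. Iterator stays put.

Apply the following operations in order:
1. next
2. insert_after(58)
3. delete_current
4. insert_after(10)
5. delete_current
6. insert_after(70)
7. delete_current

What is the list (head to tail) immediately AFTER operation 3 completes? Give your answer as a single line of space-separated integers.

Answer: 8 58 7 2 9

Derivation:
After 1 (next): list=[8, 4, 7, 2, 9] cursor@4
After 2 (insert_after(58)): list=[8, 4, 58, 7, 2, 9] cursor@4
After 3 (delete_current): list=[8, 58, 7, 2, 9] cursor@58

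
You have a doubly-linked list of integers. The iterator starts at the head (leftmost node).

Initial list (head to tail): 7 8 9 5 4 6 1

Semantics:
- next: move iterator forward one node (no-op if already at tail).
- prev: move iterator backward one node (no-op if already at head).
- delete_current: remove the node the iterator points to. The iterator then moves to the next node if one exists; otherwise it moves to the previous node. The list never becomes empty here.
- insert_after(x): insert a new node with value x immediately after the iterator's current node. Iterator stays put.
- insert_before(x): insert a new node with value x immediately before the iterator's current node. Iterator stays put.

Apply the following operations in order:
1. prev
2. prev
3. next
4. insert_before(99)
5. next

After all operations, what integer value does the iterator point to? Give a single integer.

After 1 (prev): list=[7, 8, 9, 5, 4, 6, 1] cursor@7
After 2 (prev): list=[7, 8, 9, 5, 4, 6, 1] cursor@7
After 3 (next): list=[7, 8, 9, 5, 4, 6, 1] cursor@8
After 4 (insert_before(99)): list=[7, 99, 8, 9, 5, 4, 6, 1] cursor@8
After 5 (next): list=[7, 99, 8, 9, 5, 4, 6, 1] cursor@9

Answer: 9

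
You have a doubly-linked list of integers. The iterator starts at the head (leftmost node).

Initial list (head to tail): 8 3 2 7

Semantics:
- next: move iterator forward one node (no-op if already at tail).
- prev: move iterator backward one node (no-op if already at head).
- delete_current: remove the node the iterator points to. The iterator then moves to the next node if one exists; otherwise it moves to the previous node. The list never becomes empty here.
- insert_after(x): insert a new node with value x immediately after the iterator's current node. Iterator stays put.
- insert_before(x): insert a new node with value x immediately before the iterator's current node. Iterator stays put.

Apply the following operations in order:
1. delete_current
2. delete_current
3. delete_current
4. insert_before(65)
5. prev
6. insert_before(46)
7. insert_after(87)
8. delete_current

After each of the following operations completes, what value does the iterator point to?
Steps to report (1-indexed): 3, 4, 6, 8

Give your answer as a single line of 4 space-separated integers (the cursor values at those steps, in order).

Answer: 7 7 65 87

Derivation:
After 1 (delete_current): list=[3, 2, 7] cursor@3
After 2 (delete_current): list=[2, 7] cursor@2
After 3 (delete_current): list=[7] cursor@7
After 4 (insert_before(65)): list=[65, 7] cursor@7
After 5 (prev): list=[65, 7] cursor@65
After 6 (insert_before(46)): list=[46, 65, 7] cursor@65
After 7 (insert_after(87)): list=[46, 65, 87, 7] cursor@65
After 8 (delete_current): list=[46, 87, 7] cursor@87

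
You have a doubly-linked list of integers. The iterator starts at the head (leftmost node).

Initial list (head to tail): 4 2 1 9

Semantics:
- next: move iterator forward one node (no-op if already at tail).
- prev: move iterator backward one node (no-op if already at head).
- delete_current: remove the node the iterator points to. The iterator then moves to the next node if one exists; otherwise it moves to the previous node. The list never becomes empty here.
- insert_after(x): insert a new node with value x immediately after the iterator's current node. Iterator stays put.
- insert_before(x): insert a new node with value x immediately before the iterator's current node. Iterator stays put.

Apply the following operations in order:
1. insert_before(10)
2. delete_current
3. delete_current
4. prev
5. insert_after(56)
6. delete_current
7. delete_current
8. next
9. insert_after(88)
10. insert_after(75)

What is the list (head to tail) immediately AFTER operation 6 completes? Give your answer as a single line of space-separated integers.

After 1 (insert_before(10)): list=[10, 4, 2, 1, 9] cursor@4
After 2 (delete_current): list=[10, 2, 1, 9] cursor@2
After 3 (delete_current): list=[10, 1, 9] cursor@1
After 4 (prev): list=[10, 1, 9] cursor@10
After 5 (insert_after(56)): list=[10, 56, 1, 9] cursor@10
After 6 (delete_current): list=[56, 1, 9] cursor@56

Answer: 56 1 9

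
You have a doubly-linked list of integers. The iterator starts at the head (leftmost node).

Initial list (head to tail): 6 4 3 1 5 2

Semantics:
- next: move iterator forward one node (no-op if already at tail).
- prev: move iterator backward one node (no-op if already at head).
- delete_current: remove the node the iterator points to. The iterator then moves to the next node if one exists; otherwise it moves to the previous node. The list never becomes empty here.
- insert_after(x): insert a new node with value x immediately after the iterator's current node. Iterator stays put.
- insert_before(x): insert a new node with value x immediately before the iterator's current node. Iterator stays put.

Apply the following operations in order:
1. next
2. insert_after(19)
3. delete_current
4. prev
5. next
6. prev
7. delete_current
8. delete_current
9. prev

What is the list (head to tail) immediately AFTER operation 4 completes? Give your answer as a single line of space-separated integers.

Answer: 6 19 3 1 5 2

Derivation:
After 1 (next): list=[6, 4, 3, 1, 5, 2] cursor@4
After 2 (insert_after(19)): list=[6, 4, 19, 3, 1, 5, 2] cursor@4
After 3 (delete_current): list=[6, 19, 3, 1, 5, 2] cursor@19
After 4 (prev): list=[6, 19, 3, 1, 5, 2] cursor@6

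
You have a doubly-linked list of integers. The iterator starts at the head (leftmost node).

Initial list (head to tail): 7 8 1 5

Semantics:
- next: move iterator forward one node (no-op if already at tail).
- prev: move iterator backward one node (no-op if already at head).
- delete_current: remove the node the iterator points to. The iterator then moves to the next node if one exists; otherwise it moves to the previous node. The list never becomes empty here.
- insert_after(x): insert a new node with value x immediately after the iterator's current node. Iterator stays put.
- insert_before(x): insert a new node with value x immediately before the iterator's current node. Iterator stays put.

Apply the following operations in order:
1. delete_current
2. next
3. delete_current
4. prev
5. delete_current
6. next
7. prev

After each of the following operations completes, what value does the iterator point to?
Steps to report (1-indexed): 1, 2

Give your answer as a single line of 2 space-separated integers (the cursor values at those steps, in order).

After 1 (delete_current): list=[8, 1, 5] cursor@8
After 2 (next): list=[8, 1, 5] cursor@1
After 3 (delete_current): list=[8, 5] cursor@5
After 4 (prev): list=[8, 5] cursor@8
After 5 (delete_current): list=[5] cursor@5
After 6 (next): list=[5] cursor@5
After 7 (prev): list=[5] cursor@5

Answer: 8 1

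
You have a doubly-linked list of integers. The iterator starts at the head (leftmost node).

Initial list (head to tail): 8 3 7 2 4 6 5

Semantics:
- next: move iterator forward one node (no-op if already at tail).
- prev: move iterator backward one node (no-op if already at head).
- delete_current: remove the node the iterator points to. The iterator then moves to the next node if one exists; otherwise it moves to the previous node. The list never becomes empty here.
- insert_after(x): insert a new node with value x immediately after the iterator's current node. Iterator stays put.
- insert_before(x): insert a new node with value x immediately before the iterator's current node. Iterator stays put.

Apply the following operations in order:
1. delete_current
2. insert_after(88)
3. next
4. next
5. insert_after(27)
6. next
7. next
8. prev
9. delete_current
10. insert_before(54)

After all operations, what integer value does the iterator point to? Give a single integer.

After 1 (delete_current): list=[3, 7, 2, 4, 6, 5] cursor@3
After 2 (insert_after(88)): list=[3, 88, 7, 2, 4, 6, 5] cursor@3
After 3 (next): list=[3, 88, 7, 2, 4, 6, 5] cursor@88
After 4 (next): list=[3, 88, 7, 2, 4, 6, 5] cursor@7
After 5 (insert_after(27)): list=[3, 88, 7, 27, 2, 4, 6, 5] cursor@7
After 6 (next): list=[3, 88, 7, 27, 2, 4, 6, 5] cursor@27
After 7 (next): list=[3, 88, 7, 27, 2, 4, 6, 5] cursor@2
After 8 (prev): list=[3, 88, 7, 27, 2, 4, 6, 5] cursor@27
After 9 (delete_current): list=[3, 88, 7, 2, 4, 6, 5] cursor@2
After 10 (insert_before(54)): list=[3, 88, 7, 54, 2, 4, 6, 5] cursor@2

Answer: 2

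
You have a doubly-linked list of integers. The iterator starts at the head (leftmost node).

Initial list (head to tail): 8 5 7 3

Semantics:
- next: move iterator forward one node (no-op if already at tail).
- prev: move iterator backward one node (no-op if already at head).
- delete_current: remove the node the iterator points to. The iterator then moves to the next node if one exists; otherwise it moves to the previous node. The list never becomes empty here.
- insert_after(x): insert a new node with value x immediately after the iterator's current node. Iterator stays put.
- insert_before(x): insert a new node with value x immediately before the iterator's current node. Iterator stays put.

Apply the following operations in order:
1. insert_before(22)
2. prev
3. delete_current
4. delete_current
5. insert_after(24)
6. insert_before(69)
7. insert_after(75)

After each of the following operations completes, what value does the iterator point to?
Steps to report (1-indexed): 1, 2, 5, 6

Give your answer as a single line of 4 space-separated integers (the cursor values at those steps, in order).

After 1 (insert_before(22)): list=[22, 8, 5, 7, 3] cursor@8
After 2 (prev): list=[22, 8, 5, 7, 3] cursor@22
After 3 (delete_current): list=[8, 5, 7, 3] cursor@8
After 4 (delete_current): list=[5, 7, 3] cursor@5
After 5 (insert_after(24)): list=[5, 24, 7, 3] cursor@5
After 6 (insert_before(69)): list=[69, 5, 24, 7, 3] cursor@5
After 7 (insert_after(75)): list=[69, 5, 75, 24, 7, 3] cursor@5

Answer: 8 22 5 5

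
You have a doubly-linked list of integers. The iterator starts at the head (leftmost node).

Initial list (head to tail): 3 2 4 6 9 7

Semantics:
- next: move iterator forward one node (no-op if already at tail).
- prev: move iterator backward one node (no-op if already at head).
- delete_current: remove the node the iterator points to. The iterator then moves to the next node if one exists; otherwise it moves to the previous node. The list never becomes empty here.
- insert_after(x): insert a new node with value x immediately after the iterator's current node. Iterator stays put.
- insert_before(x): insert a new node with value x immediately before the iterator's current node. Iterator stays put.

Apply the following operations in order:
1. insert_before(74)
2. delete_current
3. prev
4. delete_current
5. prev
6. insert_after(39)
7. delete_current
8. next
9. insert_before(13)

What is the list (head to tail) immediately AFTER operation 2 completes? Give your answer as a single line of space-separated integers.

After 1 (insert_before(74)): list=[74, 3, 2, 4, 6, 9, 7] cursor@3
After 2 (delete_current): list=[74, 2, 4, 6, 9, 7] cursor@2

Answer: 74 2 4 6 9 7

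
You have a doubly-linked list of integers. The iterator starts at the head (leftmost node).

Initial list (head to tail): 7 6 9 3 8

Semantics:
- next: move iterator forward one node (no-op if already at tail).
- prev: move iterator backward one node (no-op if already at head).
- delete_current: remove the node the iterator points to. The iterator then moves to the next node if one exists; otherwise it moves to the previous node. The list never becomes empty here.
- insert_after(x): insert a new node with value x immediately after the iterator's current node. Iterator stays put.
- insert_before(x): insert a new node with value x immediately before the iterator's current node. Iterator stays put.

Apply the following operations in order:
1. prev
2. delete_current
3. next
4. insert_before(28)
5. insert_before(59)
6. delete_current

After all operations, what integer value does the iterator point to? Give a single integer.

After 1 (prev): list=[7, 6, 9, 3, 8] cursor@7
After 2 (delete_current): list=[6, 9, 3, 8] cursor@6
After 3 (next): list=[6, 9, 3, 8] cursor@9
After 4 (insert_before(28)): list=[6, 28, 9, 3, 8] cursor@9
After 5 (insert_before(59)): list=[6, 28, 59, 9, 3, 8] cursor@9
After 6 (delete_current): list=[6, 28, 59, 3, 8] cursor@3

Answer: 3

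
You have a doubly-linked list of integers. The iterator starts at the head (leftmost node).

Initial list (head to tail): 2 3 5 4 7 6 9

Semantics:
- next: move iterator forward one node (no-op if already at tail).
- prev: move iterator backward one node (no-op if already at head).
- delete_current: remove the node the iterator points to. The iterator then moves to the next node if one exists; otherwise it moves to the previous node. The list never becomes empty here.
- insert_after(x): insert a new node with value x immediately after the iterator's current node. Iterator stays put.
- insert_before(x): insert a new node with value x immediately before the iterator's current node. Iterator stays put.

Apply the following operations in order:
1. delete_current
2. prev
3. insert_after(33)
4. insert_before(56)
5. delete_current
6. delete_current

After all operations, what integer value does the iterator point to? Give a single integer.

Answer: 5

Derivation:
After 1 (delete_current): list=[3, 5, 4, 7, 6, 9] cursor@3
After 2 (prev): list=[3, 5, 4, 7, 6, 9] cursor@3
After 3 (insert_after(33)): list=[3, 33, 5, 4, 7, 6, 9] cursor@3
After 4 (insert_before(56)): list=[56, 3, 33, 5, 4, 7, 6, 9] cursor@3
After 5 (delete_current): list=[56, 33, 5, 4, 7, 6, 9] cursor@33
After 6 (delete_current): list=[56, 5, 4, 7, 6, 9] cursor@5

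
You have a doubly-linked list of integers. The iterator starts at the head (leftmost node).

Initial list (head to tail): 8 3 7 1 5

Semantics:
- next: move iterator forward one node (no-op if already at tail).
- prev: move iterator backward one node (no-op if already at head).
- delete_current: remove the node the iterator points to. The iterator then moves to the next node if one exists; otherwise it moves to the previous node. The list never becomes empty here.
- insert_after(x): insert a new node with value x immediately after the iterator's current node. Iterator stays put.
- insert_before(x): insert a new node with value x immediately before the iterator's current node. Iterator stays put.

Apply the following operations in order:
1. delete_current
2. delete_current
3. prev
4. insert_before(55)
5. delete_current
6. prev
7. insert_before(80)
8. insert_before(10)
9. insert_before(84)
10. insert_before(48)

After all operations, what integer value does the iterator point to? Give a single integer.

Answer: 55

Derivation:
After 1 (delete_current): list=[3, 7, 1, 5] cursor@3
After 2 (delete_current): list=[7, 1, 5] cursor@7
After 3 (prev): list=[7, 1, 5] cursor@7
After 4 (insert_before(55)): list=[55, 7, 1, 5] cursor@7
After 5 (delete_current): list=[55, 1, 5] cursor@1
After 6 (prev): list=[55, 1, 5] cursor@55
After 7 (insert_before(80)): list=[80, 55, 1, 5] cursor@55
After 8 (insert_before(10)): list=[80, 10, 55, 1, 5] cursor@55
After 9 (insert_before(84)): list=[80, 10, 84, 55, 1, 5] cursor@55
After 10 (insert_before(48)): list=[80, 10, 84, 48, 55, 1, 5] cursor@55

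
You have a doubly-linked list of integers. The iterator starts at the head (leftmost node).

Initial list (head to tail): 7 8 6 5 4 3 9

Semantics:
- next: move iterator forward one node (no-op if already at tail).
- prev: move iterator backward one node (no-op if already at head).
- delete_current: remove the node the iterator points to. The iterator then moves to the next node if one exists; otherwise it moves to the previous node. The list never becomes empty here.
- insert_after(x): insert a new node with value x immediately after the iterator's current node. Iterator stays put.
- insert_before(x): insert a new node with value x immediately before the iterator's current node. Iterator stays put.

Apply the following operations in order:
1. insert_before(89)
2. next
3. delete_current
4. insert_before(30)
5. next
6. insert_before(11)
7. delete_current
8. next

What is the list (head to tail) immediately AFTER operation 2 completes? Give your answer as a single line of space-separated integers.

After 1 (insert_before(89)): list=[89, 7, 8, 6, 5, 4, 3, 9] cursor@7
After 2 (next): list=[89, 7, 8, 6, 5, 4, 3, 9] cursor@8

Answer: 89 7 8 6 5 4 3 9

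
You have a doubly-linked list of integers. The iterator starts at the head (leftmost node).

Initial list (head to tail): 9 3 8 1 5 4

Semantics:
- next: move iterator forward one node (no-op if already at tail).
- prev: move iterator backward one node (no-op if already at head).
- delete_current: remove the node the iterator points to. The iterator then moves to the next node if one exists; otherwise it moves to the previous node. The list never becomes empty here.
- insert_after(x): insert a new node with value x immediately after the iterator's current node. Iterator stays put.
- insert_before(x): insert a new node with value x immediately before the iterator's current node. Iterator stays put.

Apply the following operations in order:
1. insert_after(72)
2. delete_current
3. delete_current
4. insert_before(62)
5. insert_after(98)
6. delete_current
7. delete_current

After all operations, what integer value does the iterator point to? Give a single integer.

After 1 (insert_after(72)): list=[9, 72, 3, 8, 1, 5, 4] cursor@9
After 2 (delete_current): list=[72, 3, 8, 1, 5, 4] cursor@72
After 3 (delete_current): list=[3, 8, 1, 5, 4] cursor@3
After 4 (insert_before(62)): list=[62, 3, 8, 1, 5, 4] cursor@3
After 5 (insert_after(98)): list=[62, 3, 98, 8, 1, 5, 4] cursor@3
After 6 (delete_current): list=[62, 98, 8, 1, 5, 4] cursor@98
After 7 (delete_current): list=[62, 8, 1, 5, 4] cursor@8

Answer: 8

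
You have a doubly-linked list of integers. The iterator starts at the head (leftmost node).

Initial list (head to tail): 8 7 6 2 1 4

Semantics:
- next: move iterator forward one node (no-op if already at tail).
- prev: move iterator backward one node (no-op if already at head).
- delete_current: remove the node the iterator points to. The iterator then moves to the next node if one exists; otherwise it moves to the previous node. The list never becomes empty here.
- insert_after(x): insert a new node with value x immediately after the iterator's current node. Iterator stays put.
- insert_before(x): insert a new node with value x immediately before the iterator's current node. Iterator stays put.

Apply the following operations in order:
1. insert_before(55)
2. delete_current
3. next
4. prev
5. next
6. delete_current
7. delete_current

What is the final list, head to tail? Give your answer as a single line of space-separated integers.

After 1 (insert_before(55)): list=[55, 8, 7, 6, 2, 1, 4] cursor@8
After 2 (delete_current): list=[55, 7, 6, 2, 1, 4] cursor@7
After 3 (next): list=[55, 7, 6, 2, 1, 4] cursor@6
After 4 (prev): list=[55, 7, 6, 2, 1, 4] cursor@7
After 5 (next): list=[55, 7, 6, 2, 1, 4] cursor@6
After 6 (delete_current): list=[55, 7, 2, 1, 4] cursor@2
After 7 (delete_current): list=[55, 7, 1, 4] cursor@1

Answer: 55 7 1 4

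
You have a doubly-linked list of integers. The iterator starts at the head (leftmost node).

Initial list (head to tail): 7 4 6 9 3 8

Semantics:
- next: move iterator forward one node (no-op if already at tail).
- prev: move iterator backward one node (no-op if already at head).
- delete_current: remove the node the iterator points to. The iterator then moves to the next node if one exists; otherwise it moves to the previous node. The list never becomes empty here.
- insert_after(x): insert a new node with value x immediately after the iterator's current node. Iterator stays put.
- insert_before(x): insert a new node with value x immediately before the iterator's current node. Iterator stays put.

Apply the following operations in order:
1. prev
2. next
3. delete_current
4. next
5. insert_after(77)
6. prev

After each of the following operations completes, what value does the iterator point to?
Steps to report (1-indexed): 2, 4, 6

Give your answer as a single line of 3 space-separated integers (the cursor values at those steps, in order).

Answer: 4 9 6

Derivation:
After 1 (prev): list=[7, 4, 6, 9, 3, 8] cursor@7
After 2 (next): list=[7, 4, 6, 9, 3, 8] cursor@4
After 3 (delete_current): list=[7, 6, 9, 3, 8] cursor@6
After 4 (next): list=[7, 6, 9, 3, 8] cursor@9
After 5 (insert_after(77)): list=[7, 6, 9, 77, 3, 8] cursor@9
After 6 (prev): list=[7, 6, 9, 77, 3, 8] cursor@6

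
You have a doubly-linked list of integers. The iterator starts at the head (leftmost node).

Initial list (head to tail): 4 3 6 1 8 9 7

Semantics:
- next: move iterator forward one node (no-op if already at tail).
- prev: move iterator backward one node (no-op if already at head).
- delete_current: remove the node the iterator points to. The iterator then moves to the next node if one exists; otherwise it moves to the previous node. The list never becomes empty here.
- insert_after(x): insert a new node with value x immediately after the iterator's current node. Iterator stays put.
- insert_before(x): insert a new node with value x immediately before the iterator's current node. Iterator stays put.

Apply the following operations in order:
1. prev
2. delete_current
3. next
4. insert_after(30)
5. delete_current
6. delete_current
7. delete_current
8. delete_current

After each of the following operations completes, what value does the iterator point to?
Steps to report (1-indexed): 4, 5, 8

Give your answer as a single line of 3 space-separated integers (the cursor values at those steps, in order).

Answer: 6 30 9

Derivation:
After 1 (prev): list=[4, 3, 6, 1, 8, 9, 7] cursor@4
After 2 (delete_current): list=[3, 6, 1, 8, 9, 7] cursor@3
After 3 (next): list=[3, 6, 1, 8, 9, 7] cursor@6
After 4 (insert_after(30)): list=[3, 6, 30, 1, 8, 9, 7] cursor@6
After 5 (delete_current): list=[3, 30, 1, 8, 9, 7] cursor@30
After 6 (delete_current): list=[3, 1, 8, 9, 7] cursor@1
After 7 (delete_current): list=[3, 8, 9, 7] cursor@8
After 8 (delete_current): list=[3, 9, 7] cursor@9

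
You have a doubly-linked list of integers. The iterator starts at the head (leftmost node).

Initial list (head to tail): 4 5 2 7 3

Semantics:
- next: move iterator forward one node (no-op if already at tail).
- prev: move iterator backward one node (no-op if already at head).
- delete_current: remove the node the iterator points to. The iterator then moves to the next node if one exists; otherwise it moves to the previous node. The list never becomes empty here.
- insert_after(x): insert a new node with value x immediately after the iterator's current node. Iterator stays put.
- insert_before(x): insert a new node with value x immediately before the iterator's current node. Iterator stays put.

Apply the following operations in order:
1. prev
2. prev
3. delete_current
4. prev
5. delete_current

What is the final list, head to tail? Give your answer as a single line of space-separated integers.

After 1 (prev): list=[4, 5, 2, 7, 3] cursor@4
After 2 (prev): list=[4, 5, 2, 7, 3] cursor@4
After 3 (delete_current): list=[5, 2, 7, 3] cursor@5
After 4 (prev): list=[5, 2, 7, 3] cursor@5
After 5 (delete_current): list=[2, 7, 3] cursor@2

Answer: 2 7 3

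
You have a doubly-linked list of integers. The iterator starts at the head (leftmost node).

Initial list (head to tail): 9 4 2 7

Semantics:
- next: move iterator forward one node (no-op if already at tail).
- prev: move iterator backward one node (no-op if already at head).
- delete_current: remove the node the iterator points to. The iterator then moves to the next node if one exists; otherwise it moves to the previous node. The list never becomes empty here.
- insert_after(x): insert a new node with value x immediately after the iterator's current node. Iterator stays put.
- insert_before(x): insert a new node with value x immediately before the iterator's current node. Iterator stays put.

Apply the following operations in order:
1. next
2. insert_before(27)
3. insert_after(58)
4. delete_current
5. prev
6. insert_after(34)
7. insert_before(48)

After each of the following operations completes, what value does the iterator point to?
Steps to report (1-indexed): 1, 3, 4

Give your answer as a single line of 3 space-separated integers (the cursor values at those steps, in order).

Answer: 4 4 58

Derivation:
After 1 (next): list=[9, 4, 2, 7] cursor@4
After 2 (insert_before(27)): list=[9, 27, 4, 2, 7] cursor@4
After 3 (insert_after(58)): list=[9, 27, 4, 58, 2, 7] cursor@4
After 4 (delete_current): list=[9, 27, 58, 2, 7] cursor@58
After 5 (prev): list=[9, 27, 58, 2, 7] cursor@27
After 6 (insert_after(34)): list=[9, 27, 34, 58, 2, 7] cursor@27
After 7 (insert_before(48)): list=[9, 48, 27, 34, 58, 2, 7] cursor@27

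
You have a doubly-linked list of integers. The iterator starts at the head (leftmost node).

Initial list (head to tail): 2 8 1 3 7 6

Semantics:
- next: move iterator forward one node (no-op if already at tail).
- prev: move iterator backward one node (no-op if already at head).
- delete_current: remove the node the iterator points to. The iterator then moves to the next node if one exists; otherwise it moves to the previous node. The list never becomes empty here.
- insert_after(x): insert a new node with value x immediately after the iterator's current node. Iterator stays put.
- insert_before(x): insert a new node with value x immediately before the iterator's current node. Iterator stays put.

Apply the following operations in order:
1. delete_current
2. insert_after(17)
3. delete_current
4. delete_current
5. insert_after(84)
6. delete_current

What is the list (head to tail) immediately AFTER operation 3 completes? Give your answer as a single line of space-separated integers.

Answer: 17 1 3 7 6

Derivation:
After 1 (delete_current): list=[8, 1, 3, 7, 6] cursor@8
After 2 (insert_after(17)): list=[8, 17, 1, 3, 7, 6] cursor@8
After 3 (delete_current): list=[17, 1, 3, 7, 6] cursor@17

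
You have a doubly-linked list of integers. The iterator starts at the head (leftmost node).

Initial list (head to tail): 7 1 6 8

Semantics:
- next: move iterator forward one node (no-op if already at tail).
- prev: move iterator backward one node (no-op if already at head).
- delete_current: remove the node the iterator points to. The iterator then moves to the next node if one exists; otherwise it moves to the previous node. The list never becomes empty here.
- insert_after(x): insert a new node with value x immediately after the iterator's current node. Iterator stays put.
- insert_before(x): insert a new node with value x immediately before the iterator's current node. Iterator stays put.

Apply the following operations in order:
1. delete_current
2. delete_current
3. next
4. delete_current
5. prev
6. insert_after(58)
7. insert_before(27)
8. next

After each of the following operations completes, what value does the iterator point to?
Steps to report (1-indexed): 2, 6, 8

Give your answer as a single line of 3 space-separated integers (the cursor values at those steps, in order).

After 1 (delete_current): list=[1, 6, 8] cursor@1
After 2 (delete_current): list=[6, 8] cursor@6
After 3 (next): list=[6, 8] cursor@8
After 4 (delete_current): list=[6] cursor@6
After 5 (prev): list=[6] cursor@6
After 6 (insert_after(58)): list=[6, 58] cursor@6
After 7 (insert_before(27)): list=[27, 6, 58] cursor@6
After 8 (next): list=[27, 6, 58] cursor@58

Answer: 6 6 58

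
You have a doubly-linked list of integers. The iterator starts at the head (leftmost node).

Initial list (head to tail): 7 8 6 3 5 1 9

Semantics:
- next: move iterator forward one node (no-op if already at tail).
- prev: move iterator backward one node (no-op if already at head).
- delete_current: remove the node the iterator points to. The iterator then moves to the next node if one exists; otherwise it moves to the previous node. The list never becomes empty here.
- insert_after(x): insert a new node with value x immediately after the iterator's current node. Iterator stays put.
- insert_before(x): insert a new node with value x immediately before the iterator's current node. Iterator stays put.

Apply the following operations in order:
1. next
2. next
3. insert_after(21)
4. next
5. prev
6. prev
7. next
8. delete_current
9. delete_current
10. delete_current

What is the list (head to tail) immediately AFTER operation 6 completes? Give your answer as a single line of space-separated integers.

After 1 (next): list=[7, 8, 6, 3, 5, 1, 9] cursor@8
After 2 (next): list=[7, 8, 6, 3, 5, 1, 9] cursor@6
After 3 (insert_after(21)): list=[7, 8, 6, 21, 3, 5, 1, 9] cursor@6
After 4 (next): list=[7, 8, 6, 21, 3, 5, 1, 9] cursor@21
After 5 (prev): list=[7, 8, 6, 21, 3, 5, 1, 9] cursor@6
After 6 (prev): list=[7, 8, 6, 21, 3, 5, 1, 9] cursor@8

Answer: 7 8 6 21 3 5 1 9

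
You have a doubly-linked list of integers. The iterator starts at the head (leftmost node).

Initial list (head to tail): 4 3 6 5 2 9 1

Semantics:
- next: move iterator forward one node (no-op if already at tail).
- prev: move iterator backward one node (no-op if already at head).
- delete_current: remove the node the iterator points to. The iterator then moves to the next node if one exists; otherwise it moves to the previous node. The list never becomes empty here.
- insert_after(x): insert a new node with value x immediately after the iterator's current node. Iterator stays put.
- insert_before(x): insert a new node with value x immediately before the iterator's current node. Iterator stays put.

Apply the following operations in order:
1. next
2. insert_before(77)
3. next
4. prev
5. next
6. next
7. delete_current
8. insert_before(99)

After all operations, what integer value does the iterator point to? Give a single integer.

After 1 (next): list=[4, 3, 6, 5, 2, 9, 1] cursor@3
After 2 (insert_before(77)): list=[4, 77, 3, 6, 5, 2, 9, 1] cursor@3
After 3 (next): list=[4, 77, 3, 6, 5, 2, 9, 1] cursor@6
After 4 (prev): list=[4, 77, 3, 6, 5, 2, 9, 1] cursor@3
After 5 (next): list=[4, 77, 3, 6, 5, 2, 9, 1] cursor@6
After 6 (next): list=[4, 77, 3, 6, 5, 2, 9, 1] cursor@5
After 7 (delete_current): list=[4, 77, 3, 6, 2, 9, 1] cursor@2
After 8 (insert_before(99)): list=[4, 77, 3, 6, 99, 2, 9, 1] cursor@2

Answer: 2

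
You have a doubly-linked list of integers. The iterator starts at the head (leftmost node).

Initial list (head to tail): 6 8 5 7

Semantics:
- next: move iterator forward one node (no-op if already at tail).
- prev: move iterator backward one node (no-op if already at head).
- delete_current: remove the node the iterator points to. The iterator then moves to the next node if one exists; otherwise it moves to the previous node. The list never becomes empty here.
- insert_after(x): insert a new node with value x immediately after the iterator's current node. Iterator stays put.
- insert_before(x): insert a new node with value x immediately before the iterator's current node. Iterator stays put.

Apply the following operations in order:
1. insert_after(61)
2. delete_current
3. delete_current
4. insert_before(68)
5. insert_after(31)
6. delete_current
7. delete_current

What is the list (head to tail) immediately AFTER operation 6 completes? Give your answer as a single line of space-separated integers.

After 1 (insert_after(61)): list=[6, 61, 8, 5, 7] cursor@6
After 2 (delete_current): list=[61, 8, 5, 7] cursor@61
After 3 (delete_current): list=[8, 5, 7] cursor@8
After 4 (insert_before(68)): list=[68, 8, 5, 7] cursor@8
After 5 (insert_after(31)): list=[68, 8, 31, 5, 7] cursor@8
After 6 (delete_current): list=[68, 31, 5, 7] cursor@31

Answer: 68 31 5 7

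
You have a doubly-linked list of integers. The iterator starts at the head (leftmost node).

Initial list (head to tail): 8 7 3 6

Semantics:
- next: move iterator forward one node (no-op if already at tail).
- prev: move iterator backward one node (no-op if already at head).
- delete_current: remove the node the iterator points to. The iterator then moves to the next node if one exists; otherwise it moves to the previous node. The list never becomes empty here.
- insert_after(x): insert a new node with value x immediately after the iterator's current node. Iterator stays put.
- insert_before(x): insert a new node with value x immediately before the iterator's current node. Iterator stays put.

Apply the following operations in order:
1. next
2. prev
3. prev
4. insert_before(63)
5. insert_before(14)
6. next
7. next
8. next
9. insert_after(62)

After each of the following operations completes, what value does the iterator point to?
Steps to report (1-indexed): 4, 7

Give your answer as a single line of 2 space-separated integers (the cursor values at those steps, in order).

After 1 (next): list=[8, 7, 3, 6] cursor@7
After 2 (prev): list=[8, 7, 3, 6] cursor@8
After 3 (prev): list=[8, 7, 3, 6] cursor@8
After 4 (insert_before(63)): list=[63, 8, 7, 3, 6] cursor@8
After 5 (insert_before(14)): list=[63, 14, 8, 7, 3, 6] cursor@8
After 6 (next): list=[63, 14, 8, 7, 3, 6] cursor@7
After 7 (next): list=[63, 14, 8, 7, 3, 6] cursor@3
After 8 (next): list=[63, 14, 8, 7, 3, 6] cursor@6
After 9 (insert_after(62)): list=[63, 14, 8, 7, 3, 6, 62] cursor@6

Answer: 8 3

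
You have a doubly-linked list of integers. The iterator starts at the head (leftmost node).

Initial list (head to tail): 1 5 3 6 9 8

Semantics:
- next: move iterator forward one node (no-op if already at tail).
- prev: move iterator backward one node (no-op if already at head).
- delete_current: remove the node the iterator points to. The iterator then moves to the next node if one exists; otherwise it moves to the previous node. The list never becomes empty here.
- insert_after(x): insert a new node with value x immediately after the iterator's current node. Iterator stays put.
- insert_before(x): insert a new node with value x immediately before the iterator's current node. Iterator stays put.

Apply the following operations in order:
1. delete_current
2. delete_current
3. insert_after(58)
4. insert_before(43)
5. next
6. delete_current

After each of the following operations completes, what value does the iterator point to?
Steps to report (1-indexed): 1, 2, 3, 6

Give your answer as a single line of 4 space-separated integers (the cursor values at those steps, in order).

After 1 (delete_current): list=[5, 3, 6, 9, 8] cursor@5
After 2 (delete_current): list=[3, 6, 9, 8] cursor@3
After 3 (insert_after(58)): list=[3, 58, 6, 9, 8] cursor@3
After 4 (insert_before(43)): list=[43, 3, 58, 6, 9, 8] cursor@3
After 5 (next): list=[43, 3, 58, 6, 9, 8] cursor@58
After 6 (delete_current): list=[43, 3, 6, 9, 8] cursor@6

Answer: 5 3 3 6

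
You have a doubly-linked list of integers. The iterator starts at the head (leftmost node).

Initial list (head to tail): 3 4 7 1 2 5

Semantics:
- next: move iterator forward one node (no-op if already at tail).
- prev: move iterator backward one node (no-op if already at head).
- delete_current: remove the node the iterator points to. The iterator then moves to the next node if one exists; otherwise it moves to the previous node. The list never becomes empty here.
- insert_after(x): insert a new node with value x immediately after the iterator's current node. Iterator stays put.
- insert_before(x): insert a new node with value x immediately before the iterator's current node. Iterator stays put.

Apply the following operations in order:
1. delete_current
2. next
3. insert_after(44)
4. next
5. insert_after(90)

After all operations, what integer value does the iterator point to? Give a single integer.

After 1 (delete_current): list=[4, 7, 1, 2, 5] cursor@4
After 2 (next): list=[4, 7, 1, 2, 5] cursor@7
After 3 (insert_after(44)): list=[4, 7, 44, 1, 2, 5] cursor@7
After 4 (next): list=[4, 7, 44, 1, 2, 5] cursor@44
After 5 (insert_after(90)): list=[4, 7, 44, 90, 1, 2, 5] cursor@44

Answer: 44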